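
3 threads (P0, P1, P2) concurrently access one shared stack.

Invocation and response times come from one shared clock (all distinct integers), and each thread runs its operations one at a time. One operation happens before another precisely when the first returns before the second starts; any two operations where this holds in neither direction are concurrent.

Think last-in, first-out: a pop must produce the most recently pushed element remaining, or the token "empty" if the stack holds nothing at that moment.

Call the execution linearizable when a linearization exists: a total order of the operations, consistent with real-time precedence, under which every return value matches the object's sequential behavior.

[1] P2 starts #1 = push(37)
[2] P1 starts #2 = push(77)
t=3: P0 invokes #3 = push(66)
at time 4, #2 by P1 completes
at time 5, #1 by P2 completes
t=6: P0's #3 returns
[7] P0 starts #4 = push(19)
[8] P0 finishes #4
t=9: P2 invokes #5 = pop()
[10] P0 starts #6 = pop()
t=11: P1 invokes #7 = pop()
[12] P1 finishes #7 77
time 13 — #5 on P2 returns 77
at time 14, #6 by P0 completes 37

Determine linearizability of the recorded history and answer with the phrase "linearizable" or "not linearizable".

not linearizable

events 1..12 are fine; event 13 — the response of #5 at time 13 — makes the prefix non-linearizable
real-time-consistent orders of the 6 completed operations: 12 — all fail the stack replay
every completion of the 1 pending operation (#6) was checked; none linearizes
take #1, #2, #3, #4, #5, #7 (pending dropped): step 5 already fails, because #5 pop() → 77 cannot occur there
take #1, #2, #3, #4, #7, #5 (pending dropped): step 5 already fails, because #7 pop() → 77 cannot occur there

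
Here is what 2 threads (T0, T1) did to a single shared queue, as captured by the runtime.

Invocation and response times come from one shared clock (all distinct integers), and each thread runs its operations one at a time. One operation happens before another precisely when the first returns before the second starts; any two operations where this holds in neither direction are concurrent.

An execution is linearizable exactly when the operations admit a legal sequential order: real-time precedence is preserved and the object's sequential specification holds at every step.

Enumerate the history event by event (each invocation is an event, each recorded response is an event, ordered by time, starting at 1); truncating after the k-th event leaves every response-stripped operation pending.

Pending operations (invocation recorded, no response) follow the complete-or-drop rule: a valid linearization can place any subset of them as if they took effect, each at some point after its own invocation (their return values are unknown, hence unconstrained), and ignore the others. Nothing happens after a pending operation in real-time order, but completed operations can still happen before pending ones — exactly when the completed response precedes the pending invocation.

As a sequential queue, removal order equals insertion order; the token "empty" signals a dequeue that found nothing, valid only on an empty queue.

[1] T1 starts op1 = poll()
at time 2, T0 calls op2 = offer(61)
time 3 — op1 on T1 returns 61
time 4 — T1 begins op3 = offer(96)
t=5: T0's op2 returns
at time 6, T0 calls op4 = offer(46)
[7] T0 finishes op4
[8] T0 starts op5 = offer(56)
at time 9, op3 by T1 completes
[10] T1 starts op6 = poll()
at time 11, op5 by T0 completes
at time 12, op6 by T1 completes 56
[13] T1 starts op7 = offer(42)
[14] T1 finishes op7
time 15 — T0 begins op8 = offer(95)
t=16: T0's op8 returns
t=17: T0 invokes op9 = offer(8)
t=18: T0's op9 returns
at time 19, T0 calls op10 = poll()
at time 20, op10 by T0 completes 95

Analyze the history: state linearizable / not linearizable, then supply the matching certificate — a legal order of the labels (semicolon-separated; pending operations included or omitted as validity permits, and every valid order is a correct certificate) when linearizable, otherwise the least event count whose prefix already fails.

not linearizable — minimal violating prefix: 12 events

prefix check: 1..11 passes, 1..12 fails once op6's time-12 response joins
real-time-consistent orders of the 6 completed operations: 12 — all fail the queue replay
one such order, op1, op2, op3, op4, op5, op6, breaks at step 1 where op1 poll() → 61 is illegal
one such order, op1, op2, op3, op4, op6, op5, breaks at step 1 where op1 poll() → 61 is illegal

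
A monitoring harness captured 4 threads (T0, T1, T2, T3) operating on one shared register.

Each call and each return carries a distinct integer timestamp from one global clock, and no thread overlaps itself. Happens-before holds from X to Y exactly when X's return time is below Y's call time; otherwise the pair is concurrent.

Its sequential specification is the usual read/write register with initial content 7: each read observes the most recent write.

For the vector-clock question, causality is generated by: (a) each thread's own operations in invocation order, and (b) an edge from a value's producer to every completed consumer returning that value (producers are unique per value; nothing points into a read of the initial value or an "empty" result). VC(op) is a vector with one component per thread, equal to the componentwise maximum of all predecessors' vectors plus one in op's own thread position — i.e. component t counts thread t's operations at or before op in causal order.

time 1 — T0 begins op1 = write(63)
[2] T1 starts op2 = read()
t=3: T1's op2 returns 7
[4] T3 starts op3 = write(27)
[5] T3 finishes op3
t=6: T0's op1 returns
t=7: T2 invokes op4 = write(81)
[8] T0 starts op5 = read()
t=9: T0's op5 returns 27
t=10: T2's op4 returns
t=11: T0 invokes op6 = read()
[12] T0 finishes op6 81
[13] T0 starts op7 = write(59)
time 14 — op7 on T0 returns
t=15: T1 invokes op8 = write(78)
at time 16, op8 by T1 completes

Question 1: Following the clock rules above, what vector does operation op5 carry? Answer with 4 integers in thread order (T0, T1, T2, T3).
op3, invoked 4, has no incoming edges; only T3's bump applies → (0, 0, 0, 1)
op4, invoked 7, has no incoming edges; only T2's bump applies → (0, 0, 1, 0)
op2, invoked 2, has no incoming edges; only T1's bump applies → (0, 1, 0, 0)
op1, invoked 1, has no incoming edges; only T0's bump applies → (1, 0, 0, 0)
op8, invoked 15, takes VC(op2)=(0, 1, 0, 0) under max, adds 1 for T1 → (0, 2, 0, 0)
op5, invoked 8, takes VC(op1)=(1, 0, 0, 0), VC(op3)=(0, 0, 0, 1) under max, adds 1 for T0 → (2, 0, 0, 1)
op6, invoked 11, takes VC(op4)=(0, 0, 1, 0), VC(op5)=(2, 0, 0, 1) under max, adds 1 for T0 → (3, 0, 1, 1)
op7, invoked 13, takes VC(op6)=(3, 0, 1, 1) under max, adds 1 for T0 → (4, 0, 1, 1)
target: VC(op5) = (2, 0, 0, 1)

(2, 0, 0, 1)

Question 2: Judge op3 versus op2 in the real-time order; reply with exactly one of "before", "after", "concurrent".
op3 spans [4,5], op2 spans [2,3]
resp(op2)=3 < inv(op3)=4

after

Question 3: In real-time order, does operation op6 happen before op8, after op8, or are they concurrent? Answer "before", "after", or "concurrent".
op6 spans [11,12], op8 spans [15,16]
resp(op6)=12 < inv(op8)=15

before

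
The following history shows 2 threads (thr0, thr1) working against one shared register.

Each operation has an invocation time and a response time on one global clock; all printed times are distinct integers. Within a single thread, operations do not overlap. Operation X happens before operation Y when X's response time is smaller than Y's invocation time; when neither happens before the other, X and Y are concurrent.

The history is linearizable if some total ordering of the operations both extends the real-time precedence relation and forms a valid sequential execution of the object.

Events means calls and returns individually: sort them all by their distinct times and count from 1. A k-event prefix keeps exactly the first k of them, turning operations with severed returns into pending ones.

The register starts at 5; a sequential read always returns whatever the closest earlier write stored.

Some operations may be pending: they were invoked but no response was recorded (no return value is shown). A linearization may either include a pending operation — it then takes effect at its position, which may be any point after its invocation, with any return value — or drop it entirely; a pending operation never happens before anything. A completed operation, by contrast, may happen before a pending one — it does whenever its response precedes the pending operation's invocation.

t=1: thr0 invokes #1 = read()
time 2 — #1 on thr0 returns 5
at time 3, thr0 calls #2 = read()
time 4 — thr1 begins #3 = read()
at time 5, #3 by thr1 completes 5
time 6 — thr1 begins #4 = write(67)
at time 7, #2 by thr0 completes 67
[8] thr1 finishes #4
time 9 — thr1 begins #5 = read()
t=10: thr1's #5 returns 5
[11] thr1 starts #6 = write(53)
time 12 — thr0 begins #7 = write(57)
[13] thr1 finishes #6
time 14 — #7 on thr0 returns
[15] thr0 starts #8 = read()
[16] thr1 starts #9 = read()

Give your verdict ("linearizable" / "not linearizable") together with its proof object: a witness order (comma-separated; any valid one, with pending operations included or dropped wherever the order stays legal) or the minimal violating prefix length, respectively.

the violation lands at event 10, #5's response at time 10: events 1..9 linearize, events 1..10 do not
3 orders of the 5 completed register ops respect real time; none is legal
e.g. #1, #2, #3, #4, #5: illegal at step 2, since #2 read() → 67 cannot apply there
e.g. #1, #3, #2, #4, #5: illegal at step 3, since #2 read() → 67 cannot apply there

not linearizable — minimal violating prefix: 10 events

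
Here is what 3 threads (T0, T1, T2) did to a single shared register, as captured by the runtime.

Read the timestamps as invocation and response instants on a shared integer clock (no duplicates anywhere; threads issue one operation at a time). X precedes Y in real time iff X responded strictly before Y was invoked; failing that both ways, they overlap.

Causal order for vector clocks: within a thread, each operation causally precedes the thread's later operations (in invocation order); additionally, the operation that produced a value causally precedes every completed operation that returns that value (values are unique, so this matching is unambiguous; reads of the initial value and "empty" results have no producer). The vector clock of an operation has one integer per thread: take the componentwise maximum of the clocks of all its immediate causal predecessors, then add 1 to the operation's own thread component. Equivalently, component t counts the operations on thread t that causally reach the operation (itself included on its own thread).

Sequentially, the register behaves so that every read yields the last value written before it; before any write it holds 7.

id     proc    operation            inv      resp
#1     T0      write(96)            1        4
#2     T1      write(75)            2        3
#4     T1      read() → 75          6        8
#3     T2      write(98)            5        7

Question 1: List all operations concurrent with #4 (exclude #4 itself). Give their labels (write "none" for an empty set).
#3

overlap test against #4 [6,8]: concurrent iff the interval meets 6..8
#1 [1,4]: before
#2 [2,3]: before
#3 [5,7]: concurrent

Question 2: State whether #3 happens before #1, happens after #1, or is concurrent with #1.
after

#3 spans [5,7], #1 spans [1,4]
resp(#1)=4 < inv(#3)=5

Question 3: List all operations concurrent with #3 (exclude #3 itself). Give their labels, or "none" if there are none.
#4

concurrent with #3 ([5,7]): every op whose interval crosses 5..7
#1 [1,4]: before
#2 [2,3]: before
#4 [6,8]: concurrent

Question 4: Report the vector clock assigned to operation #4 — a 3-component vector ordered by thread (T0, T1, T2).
(0, 2, 0)

#3 (invocation 5): nothing precedes it; T2's component alone gives (0, 0, 1)
#2 (invocation 2): nothing precedes it; T1's component alone gives (0, 1, 0)
#1 (invocation 1): nothing precedes it; T0's component alone gives (1, 0, 0)
merge at #4 (invoked 6): VC(#2)=(0, 1, 0), own-thread bump on T1 → (0, 2, 0)
target: VC(#4) = (0, 2, 0)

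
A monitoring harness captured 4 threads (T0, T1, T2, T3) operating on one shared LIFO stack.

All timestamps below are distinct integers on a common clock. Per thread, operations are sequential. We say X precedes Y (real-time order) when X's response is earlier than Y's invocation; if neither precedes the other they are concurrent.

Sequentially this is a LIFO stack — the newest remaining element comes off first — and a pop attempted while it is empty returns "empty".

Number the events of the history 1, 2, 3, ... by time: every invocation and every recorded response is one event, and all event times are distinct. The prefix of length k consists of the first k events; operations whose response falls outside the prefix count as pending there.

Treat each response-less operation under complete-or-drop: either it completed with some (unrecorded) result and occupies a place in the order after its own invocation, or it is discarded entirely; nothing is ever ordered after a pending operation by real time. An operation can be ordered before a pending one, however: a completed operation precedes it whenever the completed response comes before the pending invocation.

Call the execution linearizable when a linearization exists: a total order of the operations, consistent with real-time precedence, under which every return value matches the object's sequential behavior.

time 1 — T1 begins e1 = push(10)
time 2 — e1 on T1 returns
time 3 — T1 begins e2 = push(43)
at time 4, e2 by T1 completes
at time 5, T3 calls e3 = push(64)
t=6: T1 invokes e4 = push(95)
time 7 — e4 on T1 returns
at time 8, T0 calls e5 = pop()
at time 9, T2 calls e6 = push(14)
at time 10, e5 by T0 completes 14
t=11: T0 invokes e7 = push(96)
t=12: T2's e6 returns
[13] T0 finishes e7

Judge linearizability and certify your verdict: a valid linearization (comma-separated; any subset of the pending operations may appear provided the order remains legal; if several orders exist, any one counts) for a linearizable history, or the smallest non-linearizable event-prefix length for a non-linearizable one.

linearizable — witness: e1, e2, e3, e4, e6, e5, e7

step 1: e1 push(10) — stack <10>
step 2: e2 push(43) — stack <10,43>
step 3: e3 push(64) (pending, included) — stack <10,43,64>
step 4: e4 push(95) — stack <10,43,64,95>
step 5: e6 push(14) — stack <10,43,64,95,14>
step 6: e5 pop() → 14 — stack <10,43,64,95>
step 7: e7 push(96) — stack <10,43,64,95,96>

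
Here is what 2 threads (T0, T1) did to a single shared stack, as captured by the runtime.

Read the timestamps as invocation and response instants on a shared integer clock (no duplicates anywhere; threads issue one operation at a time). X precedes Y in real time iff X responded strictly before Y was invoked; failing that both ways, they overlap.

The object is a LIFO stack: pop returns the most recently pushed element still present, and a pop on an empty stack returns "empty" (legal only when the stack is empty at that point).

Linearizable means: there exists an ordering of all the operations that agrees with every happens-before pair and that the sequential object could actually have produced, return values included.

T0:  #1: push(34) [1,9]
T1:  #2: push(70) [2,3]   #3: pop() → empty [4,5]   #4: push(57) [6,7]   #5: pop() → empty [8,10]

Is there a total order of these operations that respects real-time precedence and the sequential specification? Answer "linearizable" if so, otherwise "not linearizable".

the violation lands at event 5, #3's response at time 5: events 1..4 linearize, events 1..5 do not
exhaustive check: the 2 completed stack ops admit one real-time order; illegal
no escape via the 1 pending operation (#1): every completion choice fails
one such order, #2, #3 (pending dropped), breaks at step 2 where #3 pop() → empty is illegal

not linearizable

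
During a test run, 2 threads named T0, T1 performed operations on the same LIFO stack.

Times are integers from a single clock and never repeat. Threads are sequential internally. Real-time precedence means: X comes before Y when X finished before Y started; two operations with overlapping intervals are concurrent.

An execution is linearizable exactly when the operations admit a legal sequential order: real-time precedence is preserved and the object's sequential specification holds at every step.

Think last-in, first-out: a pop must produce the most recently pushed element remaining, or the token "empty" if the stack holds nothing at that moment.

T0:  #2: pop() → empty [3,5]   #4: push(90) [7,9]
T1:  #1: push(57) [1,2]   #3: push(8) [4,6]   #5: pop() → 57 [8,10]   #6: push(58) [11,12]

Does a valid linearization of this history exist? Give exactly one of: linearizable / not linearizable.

not linearizable

already the first 5 events (up to #2's response at time 5) admit no linearization; the first 4 still do
exactly one order of the 2 completed ops respects real time; the LIFO stack replay fails
no completion choice of the 1 pending operation (#3) rescues it — every subset was tried
sample order #1, #2 (pending dropped) stalls at step 2 — #2 pop() → empty has no legal effect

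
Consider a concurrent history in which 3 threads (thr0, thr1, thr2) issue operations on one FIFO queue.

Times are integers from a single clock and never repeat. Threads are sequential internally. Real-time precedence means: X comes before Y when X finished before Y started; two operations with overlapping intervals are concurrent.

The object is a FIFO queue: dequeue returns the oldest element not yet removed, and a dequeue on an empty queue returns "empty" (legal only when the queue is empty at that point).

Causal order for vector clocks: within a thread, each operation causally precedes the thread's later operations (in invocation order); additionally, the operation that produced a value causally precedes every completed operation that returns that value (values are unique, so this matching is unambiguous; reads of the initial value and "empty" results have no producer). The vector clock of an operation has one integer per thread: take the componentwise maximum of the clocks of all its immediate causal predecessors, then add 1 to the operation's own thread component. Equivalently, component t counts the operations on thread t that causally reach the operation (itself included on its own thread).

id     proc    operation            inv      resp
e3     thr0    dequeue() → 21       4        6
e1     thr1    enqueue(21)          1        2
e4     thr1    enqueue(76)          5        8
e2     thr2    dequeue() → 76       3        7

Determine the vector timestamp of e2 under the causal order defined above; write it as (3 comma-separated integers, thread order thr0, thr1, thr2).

e1 (invocation 1): nothing precedes it; thr1's component alone gives (0, 1, 0)
VC(e4, invoked at 5): max of VC(e1)=(0, 1, 0), then +1 on thread thr1 → (0, 2, 0)
VC(e3, invoked at 4): max of VC(e1)=(0, 1, 0), then +1 on thread thr0 → (1, 1, 0)
VC(e2, invoked at 3): max of VC(e4)=(0, 2, 0), then +1 on thread thr2 → (0, 2, 1)
target: VC(e2) = (0, 2, 1)

(0, 2, 1)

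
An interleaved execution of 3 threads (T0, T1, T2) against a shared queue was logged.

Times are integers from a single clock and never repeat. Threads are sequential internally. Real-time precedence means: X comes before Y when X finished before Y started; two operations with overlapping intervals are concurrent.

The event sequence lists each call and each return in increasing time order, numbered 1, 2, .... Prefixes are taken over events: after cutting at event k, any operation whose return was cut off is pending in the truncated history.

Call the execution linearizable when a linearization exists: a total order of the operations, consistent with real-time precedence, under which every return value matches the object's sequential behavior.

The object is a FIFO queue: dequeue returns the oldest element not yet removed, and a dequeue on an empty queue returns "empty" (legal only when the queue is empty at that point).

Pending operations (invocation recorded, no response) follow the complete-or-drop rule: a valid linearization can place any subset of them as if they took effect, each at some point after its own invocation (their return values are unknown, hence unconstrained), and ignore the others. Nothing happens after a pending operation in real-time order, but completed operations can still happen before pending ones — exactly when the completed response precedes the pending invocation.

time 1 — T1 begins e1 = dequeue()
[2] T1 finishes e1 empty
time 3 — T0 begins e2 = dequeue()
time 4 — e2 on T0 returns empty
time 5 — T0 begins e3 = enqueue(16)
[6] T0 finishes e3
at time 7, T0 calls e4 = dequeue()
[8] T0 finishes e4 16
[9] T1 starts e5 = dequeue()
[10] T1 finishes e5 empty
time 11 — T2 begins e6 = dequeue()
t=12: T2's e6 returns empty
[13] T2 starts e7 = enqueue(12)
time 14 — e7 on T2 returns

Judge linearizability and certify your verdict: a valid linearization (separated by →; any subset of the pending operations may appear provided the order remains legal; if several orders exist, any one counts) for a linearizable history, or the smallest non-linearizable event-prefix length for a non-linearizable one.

after step 1 (e1 dequeue() → empty): queue <>
after step 2 (e2 dequeue() → empty): queue <>
after step 3 (e3 enqueue(16)): queue <16>
after step 4 (e4 dequeue() → 16): queue <>
after step 5 (e5 dequeue() → empty): queue <>
after step 6 (e6 dequeue() → empty): queue <>
after step 7 (e7 enqueue(12)): queue <12>

linearizable — witness: e1 → e2 → e3 → e4 → e5 → e6 → e7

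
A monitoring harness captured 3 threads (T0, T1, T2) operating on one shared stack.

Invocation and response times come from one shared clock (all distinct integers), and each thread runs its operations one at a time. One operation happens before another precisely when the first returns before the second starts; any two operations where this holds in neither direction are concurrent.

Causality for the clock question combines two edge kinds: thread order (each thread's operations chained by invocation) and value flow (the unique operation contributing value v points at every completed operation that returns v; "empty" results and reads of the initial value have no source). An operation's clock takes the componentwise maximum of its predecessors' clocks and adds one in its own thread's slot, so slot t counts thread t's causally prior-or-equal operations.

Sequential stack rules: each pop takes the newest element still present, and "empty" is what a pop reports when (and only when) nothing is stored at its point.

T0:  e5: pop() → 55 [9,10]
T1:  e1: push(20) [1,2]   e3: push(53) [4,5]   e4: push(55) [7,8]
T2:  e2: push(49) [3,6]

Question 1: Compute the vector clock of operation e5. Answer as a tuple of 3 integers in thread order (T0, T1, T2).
Answer: (1, 3, 0)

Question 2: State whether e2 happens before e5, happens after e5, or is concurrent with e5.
Answer: before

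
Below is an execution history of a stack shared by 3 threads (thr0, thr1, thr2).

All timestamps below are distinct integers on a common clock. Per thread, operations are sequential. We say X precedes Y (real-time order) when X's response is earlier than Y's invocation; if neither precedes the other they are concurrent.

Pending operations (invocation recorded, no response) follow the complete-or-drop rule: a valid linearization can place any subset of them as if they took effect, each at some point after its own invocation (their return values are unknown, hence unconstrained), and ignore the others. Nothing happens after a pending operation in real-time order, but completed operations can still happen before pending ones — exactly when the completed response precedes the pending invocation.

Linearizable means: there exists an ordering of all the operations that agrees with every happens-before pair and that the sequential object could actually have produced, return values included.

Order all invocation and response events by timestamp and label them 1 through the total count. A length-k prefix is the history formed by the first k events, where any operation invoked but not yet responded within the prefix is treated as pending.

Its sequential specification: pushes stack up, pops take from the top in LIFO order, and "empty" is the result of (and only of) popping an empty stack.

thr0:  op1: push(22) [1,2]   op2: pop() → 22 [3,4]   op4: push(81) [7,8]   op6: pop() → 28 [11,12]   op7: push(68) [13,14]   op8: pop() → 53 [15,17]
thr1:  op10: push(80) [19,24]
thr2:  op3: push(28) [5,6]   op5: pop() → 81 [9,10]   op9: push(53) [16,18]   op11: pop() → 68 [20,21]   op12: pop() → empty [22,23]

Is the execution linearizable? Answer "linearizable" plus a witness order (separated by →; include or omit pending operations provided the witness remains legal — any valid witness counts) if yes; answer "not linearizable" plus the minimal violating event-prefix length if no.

linearizable — witness: op1 → op2 → op3 → op4 → op5 → op6 → op7 → op9 → op8 → op11 → op12 → op10

after step 1 (op1 push(22)): stack <22>
after step 2 (op2 pop() → 22): stack <>
after step 3 (op3 push(28)): stack <28>
after step 4 (op4 push(81)): stack <28,81>
after step 5 (op5 pop() → 81): stack <28>
after step 6 (op6 pop() → 28): stack <>
after step 7 (op7 push(68)): stack <68>
after step 8 (op9 push(53)): stack <68,53>
after step 9 (op8 pop() → 53): stack <68>
after step 10 (op11 pop() → 68): stack <>
after step 11 (op12 pop() → empty): stack <>
after step 12 (op10 push(80)): stack <80>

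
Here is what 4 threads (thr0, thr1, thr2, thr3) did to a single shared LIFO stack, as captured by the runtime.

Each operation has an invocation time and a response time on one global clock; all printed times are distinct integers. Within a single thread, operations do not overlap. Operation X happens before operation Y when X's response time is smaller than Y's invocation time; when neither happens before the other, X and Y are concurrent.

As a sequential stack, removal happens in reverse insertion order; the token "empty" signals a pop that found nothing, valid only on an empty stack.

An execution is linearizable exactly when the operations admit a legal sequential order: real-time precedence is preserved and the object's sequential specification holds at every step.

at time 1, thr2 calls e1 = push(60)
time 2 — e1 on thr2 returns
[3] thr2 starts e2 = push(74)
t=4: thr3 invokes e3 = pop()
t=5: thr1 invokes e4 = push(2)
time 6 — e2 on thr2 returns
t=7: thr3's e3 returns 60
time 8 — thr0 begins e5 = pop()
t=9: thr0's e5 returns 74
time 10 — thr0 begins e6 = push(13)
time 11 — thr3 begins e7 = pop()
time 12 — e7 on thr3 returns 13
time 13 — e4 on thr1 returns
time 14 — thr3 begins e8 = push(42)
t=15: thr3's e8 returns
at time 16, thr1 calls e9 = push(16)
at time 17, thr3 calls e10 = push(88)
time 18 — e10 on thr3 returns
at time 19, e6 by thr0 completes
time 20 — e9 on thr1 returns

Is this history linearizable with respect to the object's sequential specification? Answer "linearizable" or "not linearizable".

linearizable

one valid linearization: e1, e3, e2, e5, e4, e6, e7, e8, e9, e10
1. e1 push(60), leaving stack <60>
2. e3 pop() → 60, leaving stack <>
3. e2 push(74), leaving stack <74>
4. e5 pop() → 74, leaving stack <>
5. e4 push(2), leaving stack <2>
6. e6 push(13), leaving stack <2,13>
7. e7 pop() → 13, leaving stack <2>
8. e8 push(42), leaving stack <2,42>
9. e9 push(16), leaving stack <2,42,16>
10. e10 push(88), leaving stack <2,42,16,88>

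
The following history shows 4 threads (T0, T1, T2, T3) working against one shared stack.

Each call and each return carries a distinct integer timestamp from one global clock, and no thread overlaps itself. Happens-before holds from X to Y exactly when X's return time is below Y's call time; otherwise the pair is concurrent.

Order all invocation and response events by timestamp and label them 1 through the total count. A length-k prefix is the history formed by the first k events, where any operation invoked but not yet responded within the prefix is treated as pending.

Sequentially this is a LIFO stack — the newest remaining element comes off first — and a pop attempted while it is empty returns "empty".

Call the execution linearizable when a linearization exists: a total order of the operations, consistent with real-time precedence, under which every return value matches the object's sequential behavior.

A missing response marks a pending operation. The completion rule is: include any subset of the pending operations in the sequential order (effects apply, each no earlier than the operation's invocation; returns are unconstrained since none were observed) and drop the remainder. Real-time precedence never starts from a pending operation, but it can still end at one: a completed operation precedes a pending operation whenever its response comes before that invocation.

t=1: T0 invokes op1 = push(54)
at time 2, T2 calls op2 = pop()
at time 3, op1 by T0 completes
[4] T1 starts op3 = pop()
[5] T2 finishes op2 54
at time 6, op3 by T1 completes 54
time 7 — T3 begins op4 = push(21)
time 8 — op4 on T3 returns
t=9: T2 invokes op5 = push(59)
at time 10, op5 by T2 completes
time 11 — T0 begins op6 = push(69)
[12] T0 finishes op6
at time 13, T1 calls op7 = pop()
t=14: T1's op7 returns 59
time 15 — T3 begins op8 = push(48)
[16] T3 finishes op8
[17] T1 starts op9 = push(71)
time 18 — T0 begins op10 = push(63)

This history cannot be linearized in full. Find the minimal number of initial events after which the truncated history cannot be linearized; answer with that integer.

6

events 1..5 are linearizable, e.g. via op1, op2:
step 1: op1 push(54) — stack <54>
step 2: op2 pop() → 54 — stack <>
with event 6 included (op3 responding at time 6), all real-time-consistent orders fail
for example op1, op2, op3 fails at step 3: op3 pop() → 54 is not legal there
for example op1, op3, op2 fails at step 3: op2 pop() → 54 is not legal there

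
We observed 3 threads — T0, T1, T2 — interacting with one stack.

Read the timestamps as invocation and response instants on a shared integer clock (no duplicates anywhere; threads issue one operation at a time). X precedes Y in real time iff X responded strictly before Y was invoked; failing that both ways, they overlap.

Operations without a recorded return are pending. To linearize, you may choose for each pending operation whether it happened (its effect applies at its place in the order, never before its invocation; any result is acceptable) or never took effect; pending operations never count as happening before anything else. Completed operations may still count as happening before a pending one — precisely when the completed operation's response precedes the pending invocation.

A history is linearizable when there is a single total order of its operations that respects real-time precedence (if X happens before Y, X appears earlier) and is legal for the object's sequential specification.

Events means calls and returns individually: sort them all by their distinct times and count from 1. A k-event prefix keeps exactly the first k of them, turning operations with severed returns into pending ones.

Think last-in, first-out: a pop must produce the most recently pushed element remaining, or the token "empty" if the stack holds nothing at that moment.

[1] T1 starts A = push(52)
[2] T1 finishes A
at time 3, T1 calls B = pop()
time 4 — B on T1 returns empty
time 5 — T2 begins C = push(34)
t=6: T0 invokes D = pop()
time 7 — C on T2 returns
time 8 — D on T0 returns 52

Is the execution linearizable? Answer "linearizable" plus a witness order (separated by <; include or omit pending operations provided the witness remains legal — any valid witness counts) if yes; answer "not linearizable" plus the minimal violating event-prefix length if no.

prefix check: 1..3 passes, 1..4 fails once B's time-4 response joins
exhaustive check: the 2 completed stack ops admit one real-time order; illegal
sample order A, B stalls at step 2 — B pop() → empty has no legal effect

not linearizable — minimal violating prefix: 4 events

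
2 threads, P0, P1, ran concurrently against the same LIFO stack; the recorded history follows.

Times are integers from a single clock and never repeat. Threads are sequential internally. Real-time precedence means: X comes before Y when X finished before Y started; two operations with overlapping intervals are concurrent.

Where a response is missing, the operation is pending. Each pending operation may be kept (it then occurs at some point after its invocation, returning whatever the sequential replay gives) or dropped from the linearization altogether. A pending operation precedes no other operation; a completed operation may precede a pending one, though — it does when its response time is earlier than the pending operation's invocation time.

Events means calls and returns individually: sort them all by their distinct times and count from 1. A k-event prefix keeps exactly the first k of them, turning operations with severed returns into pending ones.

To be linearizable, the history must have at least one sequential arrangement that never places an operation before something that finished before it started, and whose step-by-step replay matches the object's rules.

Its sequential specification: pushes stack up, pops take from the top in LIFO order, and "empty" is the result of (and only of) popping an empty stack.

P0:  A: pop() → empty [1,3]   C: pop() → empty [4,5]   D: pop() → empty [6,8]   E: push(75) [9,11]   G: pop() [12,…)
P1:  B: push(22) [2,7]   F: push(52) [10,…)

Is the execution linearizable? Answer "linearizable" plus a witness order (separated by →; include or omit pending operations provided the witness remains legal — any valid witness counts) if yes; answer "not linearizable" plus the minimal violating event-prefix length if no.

1. A pop() → empty, leaving stack <>
2. C pop() → empty, leaving stack <>
3. D pop() → empty, leaving stack <>
4. B push(22), leaving stack <22>
5. E push(75), leaving stack <22,75>

linearizable — witness: A → C → D → B → E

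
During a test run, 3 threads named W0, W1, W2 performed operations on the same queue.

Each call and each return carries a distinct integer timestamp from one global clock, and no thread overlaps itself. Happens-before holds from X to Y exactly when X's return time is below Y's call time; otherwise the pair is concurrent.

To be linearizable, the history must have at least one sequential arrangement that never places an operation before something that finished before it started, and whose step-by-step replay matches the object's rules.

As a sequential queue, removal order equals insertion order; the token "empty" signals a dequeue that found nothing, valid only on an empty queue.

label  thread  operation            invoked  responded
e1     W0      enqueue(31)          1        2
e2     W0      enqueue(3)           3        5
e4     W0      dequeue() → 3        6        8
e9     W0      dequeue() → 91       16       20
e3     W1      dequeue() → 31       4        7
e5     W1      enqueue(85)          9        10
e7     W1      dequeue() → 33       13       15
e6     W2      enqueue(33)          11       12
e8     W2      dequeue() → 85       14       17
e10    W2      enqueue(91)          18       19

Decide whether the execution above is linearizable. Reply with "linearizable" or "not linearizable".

a witness: e1, e2, e3, e4, e5, e6, e8, e7, e10, e9
after step 1 (e1 enqueue(31)): queue <31>
after step 2 (e2 enqueue(3)): queue <31,3>
after step 3 (e3 dequeue() → 31): queue <3>
after step 4 (e4 dequeue() → 3): queue <>
after step 5 (e5 enqueue(85)): queue <85>
after step 6 (e6 enqueue(33)): queue <85,33>
after step 7 (e8 dequeue() → 85): queue <33>
after step 8 (e7 dequeue() → 33): queue <>
after step 9 (e10 enqueue(91)): queue <91>
after step 10 (e9 dequeue() → 91): queue <>

linearizable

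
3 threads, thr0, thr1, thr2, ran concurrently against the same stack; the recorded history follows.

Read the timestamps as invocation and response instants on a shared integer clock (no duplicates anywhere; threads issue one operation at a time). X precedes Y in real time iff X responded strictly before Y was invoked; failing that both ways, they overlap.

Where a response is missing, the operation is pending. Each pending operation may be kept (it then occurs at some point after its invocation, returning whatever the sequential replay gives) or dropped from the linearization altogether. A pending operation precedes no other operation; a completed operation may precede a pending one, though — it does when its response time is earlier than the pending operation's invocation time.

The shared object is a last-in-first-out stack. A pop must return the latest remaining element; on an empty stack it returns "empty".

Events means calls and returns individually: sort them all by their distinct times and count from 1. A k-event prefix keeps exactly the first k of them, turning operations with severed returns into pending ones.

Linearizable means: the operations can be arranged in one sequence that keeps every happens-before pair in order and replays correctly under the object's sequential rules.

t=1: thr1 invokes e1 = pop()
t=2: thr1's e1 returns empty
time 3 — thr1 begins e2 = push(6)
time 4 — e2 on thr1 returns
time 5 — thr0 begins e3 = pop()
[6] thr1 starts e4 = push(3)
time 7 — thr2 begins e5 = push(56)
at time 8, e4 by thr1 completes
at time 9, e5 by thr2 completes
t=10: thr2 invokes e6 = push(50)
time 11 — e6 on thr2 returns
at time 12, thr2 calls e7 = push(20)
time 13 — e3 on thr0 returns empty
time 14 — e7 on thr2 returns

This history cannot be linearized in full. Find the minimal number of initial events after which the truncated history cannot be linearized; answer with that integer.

events 1..12 are linearizable, e.g. via e1, e2, e3, e4, e5, e6:
step 1: e1 pop() → empty — stack <>
step 2: e2 push(6) — stack <6>
step 3: e3 pop() (pending, included) — stack <>
step 4: e4 push(3) — stack <3>
step 5: e5 push(56) — stack <3,56>
step 6: e6 push(50) — stack <3,56,50>
with event 13 included (e3 responding at time 13), all real-time-consistent orders fail
completion choices over the 1 pending operation (e7) were checked; none helps
sample order e1, e2, e3, e4, e5, e6 (pending dropped) stalls at step 3 — e3 pop() → empty has no legal effect
sample order e1, e2, e3, e5, e4, e6 (pending dropped) stalls at step 3 — e3 pop() → empty has no legal effect

13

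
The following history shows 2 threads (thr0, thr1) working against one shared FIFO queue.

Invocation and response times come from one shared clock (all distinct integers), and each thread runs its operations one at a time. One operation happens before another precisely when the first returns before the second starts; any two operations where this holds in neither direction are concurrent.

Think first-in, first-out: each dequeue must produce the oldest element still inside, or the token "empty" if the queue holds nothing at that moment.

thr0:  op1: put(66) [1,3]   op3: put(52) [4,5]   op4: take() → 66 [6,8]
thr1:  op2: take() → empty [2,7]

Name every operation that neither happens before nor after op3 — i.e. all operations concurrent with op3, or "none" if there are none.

concurrent with op3 ([4,5]): every op whose interval crosses 4..5
op1 [1,3]: before
op2 [2,7]: concurrent
op4 [6,8]: after

op2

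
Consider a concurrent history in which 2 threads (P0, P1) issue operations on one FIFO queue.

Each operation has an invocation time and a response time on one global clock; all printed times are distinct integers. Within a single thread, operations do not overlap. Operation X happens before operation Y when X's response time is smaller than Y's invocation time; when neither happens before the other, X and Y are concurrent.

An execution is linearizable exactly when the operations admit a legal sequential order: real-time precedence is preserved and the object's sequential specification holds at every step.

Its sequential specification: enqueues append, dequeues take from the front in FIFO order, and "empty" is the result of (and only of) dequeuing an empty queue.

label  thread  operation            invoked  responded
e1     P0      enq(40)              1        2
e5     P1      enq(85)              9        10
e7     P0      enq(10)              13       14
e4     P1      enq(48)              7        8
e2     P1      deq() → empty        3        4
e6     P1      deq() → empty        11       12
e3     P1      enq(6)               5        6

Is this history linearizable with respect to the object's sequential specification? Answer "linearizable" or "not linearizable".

not linearizable

cut after 3 events: linearizable; cut after 4 events (e2 responds, time 4): not linearizable
the sole real-time-consistent order of 2 completed operations fails the FIFO queue replay
sample order e1, e2 stalls at step 2 — e2 deq() → empty has no legal effect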